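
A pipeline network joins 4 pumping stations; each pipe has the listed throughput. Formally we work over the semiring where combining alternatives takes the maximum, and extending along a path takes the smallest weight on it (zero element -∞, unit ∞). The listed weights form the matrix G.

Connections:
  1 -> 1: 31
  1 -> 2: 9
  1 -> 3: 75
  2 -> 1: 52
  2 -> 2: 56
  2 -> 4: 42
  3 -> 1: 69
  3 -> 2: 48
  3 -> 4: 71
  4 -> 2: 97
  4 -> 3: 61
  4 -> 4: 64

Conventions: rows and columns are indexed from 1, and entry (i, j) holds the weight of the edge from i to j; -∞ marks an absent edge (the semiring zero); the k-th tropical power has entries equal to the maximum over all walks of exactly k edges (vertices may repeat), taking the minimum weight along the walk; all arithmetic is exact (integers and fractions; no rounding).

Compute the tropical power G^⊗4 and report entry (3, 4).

G^⊗2:
  [69, 48, 31, 71]
  [52, 56, 52, 42]
  [48, 71, 69, 64]
  [61, 64, 61, 64]
G^⊗3:
  [48, 71, 69, 64]
  [52, 56, 52, 52]
  [69, 64, 61, 69]
  [61, 64, 61, 64]
G^⊗4:
  [69, 64, 61, 69]
  [52, 56, 52, 52]
  [61, 69, 69, 64]
  [61, 64, 61, 64]
Key observation: the optimum is the walk 3->1->3->4->4, with weight 69 min 75 min 71 min 64 = 64.
Optimal value attained by: walk 3->1->3->4->4.
Answer: (G^⊗4)[3][4] = 64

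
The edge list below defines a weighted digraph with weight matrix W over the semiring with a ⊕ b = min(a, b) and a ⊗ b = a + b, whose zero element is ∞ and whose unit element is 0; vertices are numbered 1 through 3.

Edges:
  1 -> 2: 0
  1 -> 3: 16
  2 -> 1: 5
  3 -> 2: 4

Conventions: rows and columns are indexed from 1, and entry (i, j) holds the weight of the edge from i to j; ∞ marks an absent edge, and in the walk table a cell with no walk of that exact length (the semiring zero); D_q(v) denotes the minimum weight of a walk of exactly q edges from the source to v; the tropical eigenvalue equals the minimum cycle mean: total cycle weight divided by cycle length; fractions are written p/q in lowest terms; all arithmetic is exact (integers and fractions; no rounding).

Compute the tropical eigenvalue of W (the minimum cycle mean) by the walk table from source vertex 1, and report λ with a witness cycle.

q=0: [0, ∞, ∞]
q=1: [∞, 0, 16]
q=2: [5, 20, ∞]
q=3: [25, 5, 21]
Optimal cycle mean attained by: cycle 1->2->1, total 0 + 5, length 2.
Answer: λ = 5/2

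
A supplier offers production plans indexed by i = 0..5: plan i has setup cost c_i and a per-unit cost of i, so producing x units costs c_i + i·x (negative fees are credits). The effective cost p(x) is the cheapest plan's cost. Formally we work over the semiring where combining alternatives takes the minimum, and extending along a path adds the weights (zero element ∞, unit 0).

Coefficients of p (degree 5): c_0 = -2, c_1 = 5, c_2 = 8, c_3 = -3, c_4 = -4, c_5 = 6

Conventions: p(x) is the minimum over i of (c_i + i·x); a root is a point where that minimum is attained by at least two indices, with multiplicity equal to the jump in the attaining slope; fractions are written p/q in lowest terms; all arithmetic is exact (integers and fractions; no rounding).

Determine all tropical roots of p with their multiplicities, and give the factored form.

hull edge (i=0, c=-2) to (i=4, c=-4): slope -1/2, span 4
hull edge (i=4, c=-4) to (i=5, c=6): slope 10, span 1
Factored form: p(x) = 6 ⊗ (x ⊕ (-10)) ⊗ (x ⊕ 1/2) ⊗ (x ⊕ 1/2) ⊗ (x ⊕ 1/2) ⊗ (x ⊕ 1/2)
Answer: roots = -10 (mult 1), 1/2 (mult 4)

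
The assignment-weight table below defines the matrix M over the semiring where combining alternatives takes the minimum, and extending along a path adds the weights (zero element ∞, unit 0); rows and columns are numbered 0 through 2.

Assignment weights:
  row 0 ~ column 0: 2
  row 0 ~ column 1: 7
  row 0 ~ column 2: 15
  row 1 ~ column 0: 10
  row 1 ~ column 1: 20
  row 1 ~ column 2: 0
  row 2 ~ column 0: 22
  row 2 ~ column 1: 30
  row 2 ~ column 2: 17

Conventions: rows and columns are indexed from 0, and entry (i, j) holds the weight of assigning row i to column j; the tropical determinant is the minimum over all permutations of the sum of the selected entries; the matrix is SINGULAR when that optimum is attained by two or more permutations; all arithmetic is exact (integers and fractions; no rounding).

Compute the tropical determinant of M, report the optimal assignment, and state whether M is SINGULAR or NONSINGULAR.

σ = (0, 1, 2): 2 + 20 + 17 = 39
σ = (0, 2, 1): 2 + 0 + 30 = 32
σ = (1, 0, 2): 7 + 10 + 17 = 34
σ = (1, 2, 0): 7 + 0 + 22 = 29
σ = (2, 0, 1): 15 + 10 + 30 = 55
σ = (2, 1, 0): 15 + 20 + 22 = 57
Optimal value attained by: σ = (1, 2, 0).
Answer: det⊕(M) = 29; verdict: NONSINGULAR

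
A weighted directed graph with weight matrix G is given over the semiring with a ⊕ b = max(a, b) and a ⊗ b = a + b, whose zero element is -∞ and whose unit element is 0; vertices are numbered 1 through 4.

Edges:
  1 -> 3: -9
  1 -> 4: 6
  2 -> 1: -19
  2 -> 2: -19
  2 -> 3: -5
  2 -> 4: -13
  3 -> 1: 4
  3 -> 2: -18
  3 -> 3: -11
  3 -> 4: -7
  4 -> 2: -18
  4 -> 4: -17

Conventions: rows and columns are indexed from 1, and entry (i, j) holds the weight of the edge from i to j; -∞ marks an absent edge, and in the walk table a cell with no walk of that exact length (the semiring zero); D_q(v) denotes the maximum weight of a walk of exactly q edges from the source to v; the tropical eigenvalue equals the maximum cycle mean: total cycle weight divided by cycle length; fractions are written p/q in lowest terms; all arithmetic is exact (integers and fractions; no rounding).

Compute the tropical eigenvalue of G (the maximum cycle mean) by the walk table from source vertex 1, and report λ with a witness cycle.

q=0: [0, -∞, -∞, -∞]
q=1: [-∞, -∞, -9, 6]
q=2: [-5, -12, -20, -11]
q=3: [-16, -29, -14, 1]
q=4: [-10, -17, -25, -10]
Optimal cycle mean attained by: cycle 1->3->1, total (-9) + 4, length 2.
Answer: λ = -5/2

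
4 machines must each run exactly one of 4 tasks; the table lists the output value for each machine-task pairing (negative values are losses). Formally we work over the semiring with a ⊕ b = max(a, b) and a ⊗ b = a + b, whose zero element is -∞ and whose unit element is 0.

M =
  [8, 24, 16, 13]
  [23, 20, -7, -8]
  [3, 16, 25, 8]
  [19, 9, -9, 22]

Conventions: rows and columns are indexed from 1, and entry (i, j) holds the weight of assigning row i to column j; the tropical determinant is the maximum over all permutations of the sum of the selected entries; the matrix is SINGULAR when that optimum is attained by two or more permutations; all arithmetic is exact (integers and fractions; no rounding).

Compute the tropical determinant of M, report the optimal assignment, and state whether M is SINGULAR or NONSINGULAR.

σ = (1, 2, 3, 4): 8 + 20 + 25 + 22 = 75
σ = (1, 2, 4, 3): 8 + 20 + 8 + (-9) = 27
σ = (1, 3, 2, 4): 8 + (-7) + 16 + 22 = 39
σ = (1, 3, 4, 2): 8 + (-7) + 8 + 9 = 18
σ = (1, 4, 2, 3): 8 + (-8) + 16 + (-9) = 7
σ = (1, 4, 3, 2): 8 + (-8) + 25 + 9 = 34
σ = (2, 1, 3, 4): 24 + 23 + 25 + 22 = 94
σ = (2, 1, 4, 3): 24 + 23 + 8 + (-9) = 46
σ = (2, 3, 1, 4): 24 + (-7) + 3 + 22 = 42
σ = (2, 3, 4, 1): 24 + (-7) + 8 + 19 = 44
σ = (2, 4, 1, 3): 24 + (-8) + 3 + (-9) = 10
σ = (2, 4, 3, 1): 24 + (-8) + 25 + 19 = 60
σ = (3, 1, 2, 4): 16 + 23 + 16 + 22 = 77
σ = (3, 1, 4, 2): 16 + 23 + 8 + 9 = 56
σ = (3, 2, 1, 4): 16 + 20 + 3 + 22 = 61
σ = (3, 2, 4, 1): 16 + 20 + 8 + 19 = 63
σ = (3, 4, 1, 2): 16 + (-8) + 3 + 9 = 20
σ = (3, 4, 2, 1): 16 + (-8) + 16 + 19 = 43
σ = (4, 1, 2, 3): 13 + 23 + 16 + (-9) = 43
σ = (4, 1, 3, 2): 13 + 23 + 25 + 9 = 70
σ = (4, 2, 1, 3): 13 + 20 + 3 + (-9) = 27
σ = (4, 2, 3, 1): 13 + 20 + 25 + 19 = 77
σ = (4, 3, 1, 2): 13 + (-7) + 3 + 9 = 18
σ = (4, 3, 2, 1): 13 + (-7) + 16 + 19 = 41
Optimal value attained by: σ = (2, 1, 3, 4).
Answer: det⊕(M) = 94; verdict: NONSINGULAR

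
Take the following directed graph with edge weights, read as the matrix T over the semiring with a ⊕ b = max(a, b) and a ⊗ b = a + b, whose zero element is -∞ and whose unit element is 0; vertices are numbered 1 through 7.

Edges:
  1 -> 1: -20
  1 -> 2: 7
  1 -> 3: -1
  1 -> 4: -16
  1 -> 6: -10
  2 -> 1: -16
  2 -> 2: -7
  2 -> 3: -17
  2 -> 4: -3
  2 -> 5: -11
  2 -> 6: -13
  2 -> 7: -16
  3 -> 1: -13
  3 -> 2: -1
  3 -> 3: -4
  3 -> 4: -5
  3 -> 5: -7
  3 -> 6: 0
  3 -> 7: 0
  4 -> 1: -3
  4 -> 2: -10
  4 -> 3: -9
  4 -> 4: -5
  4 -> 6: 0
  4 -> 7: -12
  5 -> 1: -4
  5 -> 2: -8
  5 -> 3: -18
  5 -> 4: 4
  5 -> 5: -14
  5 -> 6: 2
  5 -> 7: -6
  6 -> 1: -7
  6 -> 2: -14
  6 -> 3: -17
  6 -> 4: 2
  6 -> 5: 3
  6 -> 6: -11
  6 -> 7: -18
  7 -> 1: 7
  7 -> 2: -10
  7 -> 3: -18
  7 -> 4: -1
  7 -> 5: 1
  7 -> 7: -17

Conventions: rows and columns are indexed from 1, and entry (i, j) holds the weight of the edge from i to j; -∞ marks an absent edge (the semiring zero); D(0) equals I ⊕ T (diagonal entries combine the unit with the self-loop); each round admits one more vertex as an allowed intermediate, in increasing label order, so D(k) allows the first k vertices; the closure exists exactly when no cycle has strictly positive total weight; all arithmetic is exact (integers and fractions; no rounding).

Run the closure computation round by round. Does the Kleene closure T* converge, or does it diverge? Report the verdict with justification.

D(0):
  [0, 7, -1, -16, -∞, -10, -∞]
  [-16, 0, -17, -3, -11, -13, -16]
  [-13, -1, 0, -5, -7, 0, 0]
  [-3, -10, -9, 0, -∞, 0, -12]
  [-4, -8, -18, 4, 0, 2, -6]
  [-7, -14, -17, 2, 3, 0, -18]
  [7, -10, -18, -1, 1, -∞, 0]
D(1):
  [0, 7, -1, -16, -∞, -10, -∞]
  [-16, 0, -17, -3, -11, -13, -16]
  [-13, -1, 0, -5, -7, 0, 0]
  [-3, 4, -4, 0, -∞, 0, -12]
  [-4, 3, -5, 4, 0, 2, -6]
  [-7, 0, -8, 2, 3, 0, -18]
  [7, 14, 6, -1, 1, -3, 0]
Detection: at round 2, diagonal entry (4, 4) turns strictly positive.
Key observation: the cycle 4->1->2->4 has total weight (-3) + 7 + (-3), which is strictly positive.
Answer: DIVERGES — positive cycle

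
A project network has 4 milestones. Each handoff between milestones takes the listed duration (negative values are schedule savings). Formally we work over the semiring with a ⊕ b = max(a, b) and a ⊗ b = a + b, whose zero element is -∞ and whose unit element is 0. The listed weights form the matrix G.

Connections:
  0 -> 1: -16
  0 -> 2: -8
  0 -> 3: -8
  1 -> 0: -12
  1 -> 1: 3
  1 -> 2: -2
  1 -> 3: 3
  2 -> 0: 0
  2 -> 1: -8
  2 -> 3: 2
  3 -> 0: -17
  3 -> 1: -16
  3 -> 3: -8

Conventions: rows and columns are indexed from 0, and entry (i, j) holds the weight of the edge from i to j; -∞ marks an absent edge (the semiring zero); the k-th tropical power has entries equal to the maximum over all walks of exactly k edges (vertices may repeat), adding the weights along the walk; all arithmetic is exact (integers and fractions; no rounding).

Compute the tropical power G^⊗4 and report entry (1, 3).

G^⊗2:
  [-8, -13, -18, -6]
  [-2, 6, 1, 6]
  [-15, -5, -8, -5]
  [-25, -13, -18, -13]
G^⊗3:
  [-18, -10, -15, -10]
  [1, 9, 4, 9]
  [-8, -2, -7, -2]
  [-18, -10, -15, -10]
G^⊗4:
  [-15, -7, -12, -7]
  [4, 12, 7, 12]
  [-7, 1, -4, 1]
  [-15, -7, -12, -7]
Key observation: the optimum is the walk 1->1->1->1->3, with weight 3 + 3 + 3 + 3 = 12.
Optimal value attained by: walk 1->1->1->1->3.
Answer: (G^⊗4)[1][3] = 12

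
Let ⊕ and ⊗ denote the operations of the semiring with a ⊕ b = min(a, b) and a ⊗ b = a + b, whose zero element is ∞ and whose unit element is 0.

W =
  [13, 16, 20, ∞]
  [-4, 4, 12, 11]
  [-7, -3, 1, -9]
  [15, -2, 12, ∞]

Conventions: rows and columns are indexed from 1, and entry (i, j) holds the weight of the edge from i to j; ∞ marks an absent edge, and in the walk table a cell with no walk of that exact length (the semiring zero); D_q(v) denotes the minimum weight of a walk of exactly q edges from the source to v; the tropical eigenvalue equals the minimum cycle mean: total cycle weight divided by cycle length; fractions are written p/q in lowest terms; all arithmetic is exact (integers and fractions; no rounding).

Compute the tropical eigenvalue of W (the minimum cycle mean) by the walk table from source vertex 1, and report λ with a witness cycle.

q=0: [0, ∞, ∞, ∞]
q=1: [13, 16, 20, ∞]
q=2: [12, 17, 21, 11]
q=3: [13, 9, 22, 12]
q=4: [5, 10, 21, 13]
Optimal cycle mean attained by: cycle 2->3->4->2, total 12 + (-9) + (-2), length 3.
Answer: λ = 1/3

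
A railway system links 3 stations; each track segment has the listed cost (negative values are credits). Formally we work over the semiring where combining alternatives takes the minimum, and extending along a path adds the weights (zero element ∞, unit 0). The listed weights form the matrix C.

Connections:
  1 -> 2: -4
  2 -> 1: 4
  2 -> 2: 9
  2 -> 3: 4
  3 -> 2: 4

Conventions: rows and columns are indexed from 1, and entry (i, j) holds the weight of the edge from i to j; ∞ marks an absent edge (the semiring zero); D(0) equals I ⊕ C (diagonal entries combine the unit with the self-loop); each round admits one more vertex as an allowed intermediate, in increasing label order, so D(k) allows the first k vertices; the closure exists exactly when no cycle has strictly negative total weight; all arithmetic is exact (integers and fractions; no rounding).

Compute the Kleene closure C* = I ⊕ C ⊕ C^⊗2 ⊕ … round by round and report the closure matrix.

D(0):
  [0, -4, ∞]
  [4, 0, 4]
  [∞, 4, 0]
D(1):
  [0, -4, ∞]
  [4, 0, 4]
  [∞, 4, 0]
D(2):
  [0, -4, 0]
  [4, 0, 4]
  [8, 4, 0]
D(3):
  [0, -4, 0]
  [4, 0, 4]
  [8, 4, 0]
Answer: C* = [[0, -4, 0], [4, 0, 4], [8, 4, 0]]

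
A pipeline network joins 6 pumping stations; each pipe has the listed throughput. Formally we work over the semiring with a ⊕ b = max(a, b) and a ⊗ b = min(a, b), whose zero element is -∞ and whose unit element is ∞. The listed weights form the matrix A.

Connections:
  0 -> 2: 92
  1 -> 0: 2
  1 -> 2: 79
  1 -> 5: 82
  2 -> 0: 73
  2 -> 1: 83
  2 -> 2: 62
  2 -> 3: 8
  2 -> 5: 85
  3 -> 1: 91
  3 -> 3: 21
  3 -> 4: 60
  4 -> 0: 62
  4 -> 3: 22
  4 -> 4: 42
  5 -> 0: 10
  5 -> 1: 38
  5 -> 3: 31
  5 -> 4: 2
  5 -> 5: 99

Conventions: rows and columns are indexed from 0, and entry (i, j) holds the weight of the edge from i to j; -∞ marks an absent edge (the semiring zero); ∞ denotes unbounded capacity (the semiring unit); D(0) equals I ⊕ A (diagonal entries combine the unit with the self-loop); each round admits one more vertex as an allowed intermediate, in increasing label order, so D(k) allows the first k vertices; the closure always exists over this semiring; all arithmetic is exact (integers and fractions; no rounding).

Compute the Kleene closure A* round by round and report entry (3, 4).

D(0):
  [∞, -∞, 92, -∞, -∞, -∞]
  [2, ∞, 79, -∞, -∞, 82]
  [73, 83, ∞, 8, -∞, 85]
  [-∞, 91, -∞, ∞, 60, -∞]
  [62, -∞, -∞, 22, ∞, -∞]
  [10, 38, -∞, 31, 2, ∞]
D(1):
  [∞, -∞, 92, -∞, -∞, -∞]
  [2, ∞, 79, -∞, -∞, 82]
  [73, 83, ∞, 8, -∞, 85]
  [-∞, 91, -∞, ∞, 60, -∞]
  [62, -∞, 62, 22, ∞, -∞]
  [10, 38, 10, 31, 2, ∞]
D(2):
  [∞, -∞, 92, -∞, -∞, -∞]
  [2, ∞, 79, -∞, -∞, 82]
  [73, 83, ∞, 8, -∞, 85]
  [2, 91, 79, ∞, 60, 82]
  [62, -∞, 62, 22, ∞, -∞]
  [10, 38, 38, 31, 2, ∞]
D(3):
  [∞, 83, 92, 8, -∞, 85]
  [73, ∞, 79, 8, -∞, 82]
  [73, 83, ∞, 8, -∞, 85]
  [73, 91, 79, ∞, 60, 82]
  [62, 62, 62, 22, ∞, 62]
  [38, 38, 38, 31, 2, ∞]
D(4):
  [∞, 83, 92, 8, 8, 85]
  [73, ∞, 79, 8, 8, 82]
  [73, 83, ∞, 8, 8, 85]
  [73, 91, 79, ∞, 60, 82]
  [62, 62, 62, 22, ∞, 62]
  [38, 38, 38, 31, 31, ∞]
D(5):
  [∞, 83, 92, 8, 8, 85]
  [73, ∞, 79, 8, 8, 82]
  [73, 83, ∞, 8, 8, 85]
  [73, 91, 79, ∞, 60, 82]
  [62, 62, 62, 22, ∞, 62]
  [38, 38, 38, 31, 31, ∞]
D(6):
  [∞, 83, 92, 31, 31, 85]
  [73, ∞, 79, 31, 31, 82]
  [73, 83, ∞, 31, 31, 85]
  [73, 91, 79, ∞, 60, 82]
  [62, 62, 62, 31, ∞, 62]
  [38, 38, 38, 31, 31, ∞]
Answer: A*[3][4] = 60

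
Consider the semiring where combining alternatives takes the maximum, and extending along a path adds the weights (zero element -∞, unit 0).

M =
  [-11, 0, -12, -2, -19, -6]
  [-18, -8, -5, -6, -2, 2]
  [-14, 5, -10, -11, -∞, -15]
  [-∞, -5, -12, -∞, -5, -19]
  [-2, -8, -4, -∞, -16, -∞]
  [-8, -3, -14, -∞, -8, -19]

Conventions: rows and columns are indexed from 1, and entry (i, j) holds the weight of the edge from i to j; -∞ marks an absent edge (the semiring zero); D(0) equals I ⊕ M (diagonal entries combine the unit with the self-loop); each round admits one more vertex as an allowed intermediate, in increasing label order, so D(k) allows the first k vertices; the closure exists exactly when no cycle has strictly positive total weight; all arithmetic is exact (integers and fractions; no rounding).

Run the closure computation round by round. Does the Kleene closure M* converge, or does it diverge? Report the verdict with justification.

D(0):
  [0, 0, -12, -2, -19, -6]
  [-18, 0, -5, -6, -2, 2]
  [-14, 5, 0, -11, -∞, -15]
  [-∞, -5, -12, 0, -5, -19]
  [-2, -8, -4, -∞, 0, -∞]
  [-8, -3, -14, -∞, -8, 0]
D(1):
  [0, 0, -12, -2, -19, -6]
  [-18, 0, -5, -6, -2, 2]
  [-14, 5, 0, -11, -33, -15]
  [-∞, -5, -12, 0, -5, -19]
  [-2, -2, -4, -4, 0, -8]
  [-8, -3, -14, -10, -8, 0]
D(2):
  [0, 0, -5, -2, -2, 2]
  [-18, 0, -5, -6, -2, 2]
  [-13, 5, 0, -1, 3, 7]
  [-23, -5, -10, 0, -5, -3]
  [-2, -2, -4, -4, 0, 0]
  [-8, -3, -8, -9, -5, 0]
D(3):
  [0, 0, -5, -2, -2, 2]
  [-18, 0, -5, -6, -2, 2]
  [-13, 5, 0, -1, 3, 7]
  [-23, -5, -10, 0, -5, -3]
  [-2, 1, -4, -4, 0, 3]
  [-8, -3, -8, -9, -5, 0]
D(4):
  [0, 0, -5, -2, -2, 2]
  [-18, 0, -5, -6, -2, 2]
  [-13, 5, 0, -1, 3, 7]
  [-23, -5, -10, 0, -5, -3]
  [-2, 1, -4, -4, 0, 3]
  [-8, -3, -8, -9, -5, 0]
D(5):
  [0, 0, -5, -2, -2, 2]
  [-4, 0, -5, -6, -2, 2]
  [1, 5, 0, -1, 3, 7]
  [-7, -4, -9, 0, -5, -2]
  [-2, 1, -4, -4, 0, 3]
  [-7, -3, -8, -9, -5, 0]
D(6):
  [0, 0, -5, -2, -2, 2]
  [-4, 0, -5, -6, -2, 2]
  [1, 5, 0, -1, 3, 7]
  [-7, -4, -9, 0, -5, -2]
  [-2, 1, -4, -4, 0, 3]
  [-7, -3, -8, -9, -5, 0]
Key observation: every diagonal entry stays at the unit through all rounds, so no improving cycle exists.
Answer: CONVERGES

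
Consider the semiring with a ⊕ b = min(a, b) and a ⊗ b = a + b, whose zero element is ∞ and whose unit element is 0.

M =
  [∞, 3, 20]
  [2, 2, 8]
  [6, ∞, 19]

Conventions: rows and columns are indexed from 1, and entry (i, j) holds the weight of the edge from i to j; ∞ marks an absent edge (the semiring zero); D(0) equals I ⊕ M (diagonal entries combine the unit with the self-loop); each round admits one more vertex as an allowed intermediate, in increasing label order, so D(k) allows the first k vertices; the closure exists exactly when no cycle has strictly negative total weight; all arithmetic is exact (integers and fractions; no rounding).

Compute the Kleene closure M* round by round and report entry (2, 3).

D(0):
  [0, 3, 20]
  [2, 0, 8]
  [6, ∞, 0]
D(1):
  [0, 3, 20]
  [2, 0, 8]
  [6, 9, 0]
D(2):
  [0, 3, 11]
  [2, 0, 8]
  [6, 9, 0]
D(3):
  [0, 3, 11]
  [2, 0, 8]
  [6, 9, 0]
Answer: M*[2][3] = 8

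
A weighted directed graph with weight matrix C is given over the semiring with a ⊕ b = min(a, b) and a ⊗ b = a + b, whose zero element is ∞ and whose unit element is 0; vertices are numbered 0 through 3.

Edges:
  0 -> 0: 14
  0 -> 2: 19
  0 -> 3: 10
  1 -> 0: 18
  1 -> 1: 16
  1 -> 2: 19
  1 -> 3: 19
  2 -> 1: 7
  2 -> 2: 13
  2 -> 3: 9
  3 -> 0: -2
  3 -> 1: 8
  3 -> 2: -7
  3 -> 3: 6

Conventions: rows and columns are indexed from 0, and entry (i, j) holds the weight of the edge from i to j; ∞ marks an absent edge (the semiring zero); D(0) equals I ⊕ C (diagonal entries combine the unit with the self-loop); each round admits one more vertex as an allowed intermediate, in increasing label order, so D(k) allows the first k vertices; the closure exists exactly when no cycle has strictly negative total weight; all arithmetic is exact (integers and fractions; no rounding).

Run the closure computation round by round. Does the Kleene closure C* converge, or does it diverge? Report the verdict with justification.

D(0):
  [0, ∞, 19, 10]
  [18, 0, 19, 19]
  [∞, 7, 0, 9]
  [-2, 8, -7, 0]
D(1):
  [0, ∞, 19, 10]
  [18, 0, 19, 19]
  [∞, 7, 0, 9]
  [-2, 8, -7, 0]
D(2):
  [0, ∞, 19, 10]
  [18, 0, 19, 19]
  [25, 7, 0, 9]
  [-2, 8, -7, 0]
D(3):
  [0, 26, 19, 10]
  [18, 0, 19, 19]
  [25, 7, 0, 9]
  [-2, 0, -7, 0]
D(4):
  [0, 10, 3, 10]
  [17, 0, 12, 19]
  [7, 7, 0, 9]
  [-2, 0, -7, 0]
Key observation: every diagonal entry stays at the unit through all rounds, so no improving cycle exists.
Answer: CONVERGES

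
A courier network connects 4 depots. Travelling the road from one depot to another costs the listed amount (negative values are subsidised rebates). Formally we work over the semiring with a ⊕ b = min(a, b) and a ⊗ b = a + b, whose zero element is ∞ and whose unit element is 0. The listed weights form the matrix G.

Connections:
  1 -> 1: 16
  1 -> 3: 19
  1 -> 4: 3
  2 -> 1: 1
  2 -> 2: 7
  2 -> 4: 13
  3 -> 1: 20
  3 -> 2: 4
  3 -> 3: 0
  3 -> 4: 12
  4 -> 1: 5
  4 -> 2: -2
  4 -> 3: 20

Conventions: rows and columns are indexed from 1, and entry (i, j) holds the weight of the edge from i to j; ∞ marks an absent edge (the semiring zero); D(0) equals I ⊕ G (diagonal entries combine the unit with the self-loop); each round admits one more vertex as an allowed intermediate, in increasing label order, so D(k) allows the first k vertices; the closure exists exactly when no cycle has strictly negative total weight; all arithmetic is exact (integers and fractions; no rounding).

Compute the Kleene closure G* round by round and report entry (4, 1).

D(0):
  [0, ∞, 19, 3]
  [1, 0, ∞, 13]
  [20, 4, 0, 12]
  [5, -2, 20, 0]
D(1):
  [0, ∞, 19, 3]
  [1, 0, 20, 4]
  [20, 4, 0, 12]
  [5, -2, 20, 0]
D(2):
  [0, ∞, 19, 3]
  [1, 0, 20, 4]
  [5, 4, 0, 8]
  [-1, -2, 18, 0]
D(3):
  [0, 23, 19, 3]
  [1, 0, 20, 4]
  [5, 4, 0, 8]
  [-1, -2, 18, 0]
D(4):
  [0, 1, 19, 3]
  [1, 0, 20, 4]
  [5, 4, 0, 8]
  [-1, -2, 18, 0]
Answer: G*[4][1] = -1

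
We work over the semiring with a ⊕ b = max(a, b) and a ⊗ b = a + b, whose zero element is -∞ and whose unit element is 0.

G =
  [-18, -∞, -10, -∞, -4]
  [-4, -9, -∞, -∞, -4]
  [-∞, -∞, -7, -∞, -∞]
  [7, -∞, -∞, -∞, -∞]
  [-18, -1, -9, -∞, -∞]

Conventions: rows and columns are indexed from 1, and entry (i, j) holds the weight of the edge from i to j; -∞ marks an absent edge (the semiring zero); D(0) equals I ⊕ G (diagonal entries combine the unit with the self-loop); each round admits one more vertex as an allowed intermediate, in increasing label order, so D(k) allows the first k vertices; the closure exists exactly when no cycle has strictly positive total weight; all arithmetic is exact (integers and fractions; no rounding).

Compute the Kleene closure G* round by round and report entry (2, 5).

D(0):
  [0, -∞, -10, -∞, -4]
  [-4, 0, -∞, -∞, -4]
  [-∞, -∞, 0, -∞, -∞]
  [7, -∞, -∞, 0, -∞]
  [-18, -1, -9, -∞, 0]
D(1):
  [0, -∞, -10, -∞, -4]
  [-4, 0, -14, -∞, -4]
  [-∞, -∞, 0, -∞, -∞]
  [7, -∞, -3, 0, 3]
  [-18, -1, -9, -∞, 0]
D(2):
  [0, -∞, -10, -∞, -4]
  [-4, 0, -14, -∞, -4]
  [-∞, -∞, 0, -∞, -∞]
  [7, -∞, -3, 0, 3]
  [-5, -1, -9, -∞, 0]
D(3):
  [0, -∞, -10, -∞, -4]
  [-4, 0, -14, -∞, -4]
  [-∞, -∞, 0, -∞, -∞]
  [7, -∞, -3, 0, 3]
  [-5, -1, -9, -∞, 0]
D(4):
  [0, -∞, -10, -∞, -4]
  [-4, 0, -14, -∞, -4]
  [-∞, -∞, 0, -∞, -∞]
  [7, -∞, -3, 0, 3]
  [-5, -1, -9, -∞, 0]
D(5):
  [0, -5, -10, -∞, -4]
  [-4, 0, -13, -∞, -4]
  [-∞, -∞, 0, -∞, -∞]
  [7, 2, -3, 0, 3]
  [-5, -1, -9, -∞, 0]
Answer: G*[2][5] = -4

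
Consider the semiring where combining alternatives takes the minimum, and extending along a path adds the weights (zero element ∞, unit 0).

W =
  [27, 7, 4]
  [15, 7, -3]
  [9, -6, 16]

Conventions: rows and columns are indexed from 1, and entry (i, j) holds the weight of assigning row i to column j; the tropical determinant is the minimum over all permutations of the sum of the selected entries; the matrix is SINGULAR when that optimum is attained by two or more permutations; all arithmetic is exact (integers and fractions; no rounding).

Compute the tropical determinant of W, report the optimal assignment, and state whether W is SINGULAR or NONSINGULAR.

σ = (1, 2, 3): 27 + 7 + 16 = 50
σ = (1, 3, 2): 27 + (-3) + (-6) = 18
σ = (2, 1, 3): 7 + 15 + 16 = 38
σ = (2, 3, 1): 7 + (-3) + 9 = 13
σ = (3, 1, 2): 4 + 15 + (-6) = 13
σ = (3, 2, 1): 4 + 7 + 9 = 20
Optimal value attained by: σ = (2, 3, 1).
Answer: det⊕(W) = 13; verdict: SINGULAR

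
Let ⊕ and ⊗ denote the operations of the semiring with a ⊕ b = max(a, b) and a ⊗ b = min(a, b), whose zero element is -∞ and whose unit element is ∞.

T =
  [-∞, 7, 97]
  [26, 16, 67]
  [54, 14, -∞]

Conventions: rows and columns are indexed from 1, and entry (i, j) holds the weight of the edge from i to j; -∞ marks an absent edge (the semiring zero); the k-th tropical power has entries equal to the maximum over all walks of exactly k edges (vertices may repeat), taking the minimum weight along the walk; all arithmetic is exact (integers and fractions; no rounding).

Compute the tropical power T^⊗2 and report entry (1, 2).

T^⊗2:
  [54, 14, 7]
  [54, 16, 26]
  [14, 14, 54]
Key observation: the optimum is the walk 1->3->2, with weight 97 min 14 = 14.
Optimal value attained by: walk 1->3->2.
Answer: (T^⊗2)[1][2] = 14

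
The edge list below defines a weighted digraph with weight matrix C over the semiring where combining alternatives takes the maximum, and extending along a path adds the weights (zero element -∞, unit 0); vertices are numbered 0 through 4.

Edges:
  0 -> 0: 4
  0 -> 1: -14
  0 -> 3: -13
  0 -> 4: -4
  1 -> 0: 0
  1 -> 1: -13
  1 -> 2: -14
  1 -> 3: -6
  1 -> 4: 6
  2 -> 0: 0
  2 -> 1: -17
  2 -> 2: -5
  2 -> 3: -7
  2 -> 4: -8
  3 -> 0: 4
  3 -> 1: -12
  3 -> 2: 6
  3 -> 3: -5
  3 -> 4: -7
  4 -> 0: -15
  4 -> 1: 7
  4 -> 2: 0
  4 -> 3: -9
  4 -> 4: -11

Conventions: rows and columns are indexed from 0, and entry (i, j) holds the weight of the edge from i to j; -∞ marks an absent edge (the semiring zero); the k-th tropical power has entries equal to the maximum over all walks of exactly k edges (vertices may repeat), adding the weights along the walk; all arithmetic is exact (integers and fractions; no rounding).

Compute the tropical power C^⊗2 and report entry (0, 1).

C^⊗2:
  [8, 3, -4, -9, 0]
  [4, 13, 6, -3, -4]
  [4, -1, -1, -12, -4]
  [8, 0, 1, -1, 0]
  [7, -4, -3, 1, 13]
Key observation: the optimum is the walk 0->4->1, with weight (-4) + 7 = 3.
Optimal value attained by: walk 0->4->1.
Answer: (C^⊗2)[0][1] = 3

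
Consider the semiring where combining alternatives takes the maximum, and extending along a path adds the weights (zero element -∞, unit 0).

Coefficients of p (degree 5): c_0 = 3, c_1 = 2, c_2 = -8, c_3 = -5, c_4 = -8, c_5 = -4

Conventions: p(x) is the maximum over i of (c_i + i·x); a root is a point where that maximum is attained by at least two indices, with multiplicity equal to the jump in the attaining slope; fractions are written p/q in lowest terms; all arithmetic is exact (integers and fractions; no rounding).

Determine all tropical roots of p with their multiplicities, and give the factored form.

hull edge (i=0, c=3) to (i=1, c=2): slope -1, span 1
hull edge (i=1, c=2) to (i=5, c=-4): slope -3/2, span 4
Factored form: p(x) = -4 ⊗ (x ⊕ 1) ⊗ (x ⊕ 3/2) ⊗ (x ⊕ 3/2) ⊗ (x ⊕ 3/2) ⊗ (x ⊕ 3/2)
Answer: roots = 1 (mult 1), 3/2 (mult 4)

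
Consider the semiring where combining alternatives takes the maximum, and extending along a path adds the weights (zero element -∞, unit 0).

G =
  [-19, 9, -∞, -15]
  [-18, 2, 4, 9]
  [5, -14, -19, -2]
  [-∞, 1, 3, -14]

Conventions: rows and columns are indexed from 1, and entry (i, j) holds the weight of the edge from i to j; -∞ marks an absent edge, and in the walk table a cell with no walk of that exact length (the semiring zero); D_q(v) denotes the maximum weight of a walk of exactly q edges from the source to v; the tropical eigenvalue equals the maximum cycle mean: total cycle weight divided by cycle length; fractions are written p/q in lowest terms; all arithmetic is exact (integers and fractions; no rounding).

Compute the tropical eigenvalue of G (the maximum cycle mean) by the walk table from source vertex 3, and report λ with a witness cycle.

q=0: [-∞, -∞, 0, -∞]
q=1: [5, -14, -19, -2]
q=2: [-14, 14, 1, -5]
q=3: [6, 16, 18, 23]
q=4: [23, 24, 26, 25]
Optimal cycle mean attained by: cycle 1->2->4->3->1, total 9 + 9 + 3 + 5, length 4.
Answer: λ = 13/2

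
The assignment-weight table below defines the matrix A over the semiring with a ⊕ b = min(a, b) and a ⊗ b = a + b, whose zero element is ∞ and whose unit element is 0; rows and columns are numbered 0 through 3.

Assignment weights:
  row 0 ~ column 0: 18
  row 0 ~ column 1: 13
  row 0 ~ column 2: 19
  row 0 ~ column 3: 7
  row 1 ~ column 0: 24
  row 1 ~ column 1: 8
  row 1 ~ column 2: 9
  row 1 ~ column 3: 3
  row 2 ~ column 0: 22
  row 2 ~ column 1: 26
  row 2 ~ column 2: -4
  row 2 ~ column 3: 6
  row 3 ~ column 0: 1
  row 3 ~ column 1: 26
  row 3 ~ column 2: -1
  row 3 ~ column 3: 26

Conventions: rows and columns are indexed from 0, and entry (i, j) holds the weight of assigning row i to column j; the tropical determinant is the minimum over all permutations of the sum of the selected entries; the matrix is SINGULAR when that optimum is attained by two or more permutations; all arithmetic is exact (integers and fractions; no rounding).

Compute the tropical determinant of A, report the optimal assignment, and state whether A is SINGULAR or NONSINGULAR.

σ = (0, 1, 2, 3): 18 + 8 + (-4) + 26 = 48
σ = (0, 1, 3, 2): 18 + 8 + 6 + (-1) = 31
σ = (0, 2, 1, 3): 18 + 9 + 26 + 26 = 79
σ = (0, 2, 3, 1): 18 + 9 + 6 + 26 = 59
σ = (0, 3, 1, 2): 18 + 3 + 26 + (-1) = 46
σ = (0, 3, 2, 1): 18 + 3 + (-4) + 26 = 43
σ = (1, 0, 2, 3): 13 + 24 + (-4) + 26 = 59
σ = (1, 0, 3, 2): 13 + 24 + 6 + (-1) = 42
σ = (1, 2, 0, 3): 13 + 9 + 22 + 26 = 70
σ = (1, 2, 3, 0): 13 + 9 + 6 + 1 = 29
σ = (1, 3, 0, 2): 13 + 3 + 22 + (-1) = 37
σ = (1, 3, 2, 0): 13 + 3 + (-4) + 1 = 13
σ = (2, 0, 1, 3): 19 + 24 + 26 + 26 = 95
σ = (2, 0, 3, 1): 19 + 24 + 6 + 26 = 75
σ = (2, 1, 0, 3): 19 + 8 + 22 + 26 = 75
σ = (2, 1, 3, 0): 19 + 8 + 6 + 1 = 34
σ = (2, 3, 0, 1): 19 + 3 + 22 + 26 = 70
σ = (2, 3, 1, 0): 19 + 3 + 26 + 1 = 49
σ = (3, 0, 1, 2): 7 + 24 + 26 + (-1) = 56
σ = (3, 0, 2, 1): 7 + 24 + (-4) + 26 = 53
σ = (3, 1, 0, 2): 7 + 8 + 22 + (-1) = 36
σ = (3, 1, 2, 0): 7 + 8 + (-4) + 1 = 12
σ = (3, 2, 0, 1): 7 + 9 + 22 + 26 = 64
σ = (3, 2, 1, 0): 7 + 9 + 26 + 1 = 43
Optimal value attained by: σ = (3, 1, 2, 0).
Answer: det⊕(A) = 12; verdict: NONSINGULAR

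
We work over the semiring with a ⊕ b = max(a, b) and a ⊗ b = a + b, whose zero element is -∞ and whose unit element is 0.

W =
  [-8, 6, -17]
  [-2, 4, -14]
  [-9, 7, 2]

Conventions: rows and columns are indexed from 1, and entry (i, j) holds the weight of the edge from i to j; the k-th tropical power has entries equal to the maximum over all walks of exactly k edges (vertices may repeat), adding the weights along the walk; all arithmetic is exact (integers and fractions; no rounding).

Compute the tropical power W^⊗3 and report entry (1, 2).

W^⊗2:
  [4, 10, -8]
  [2, 8, -10]
  [5, 11, 4]
W^⊗3:
  [8, 14, -4]
  [6, 12, -6]
  [9, 15, 6]
Key observation: the optimum is the walk 1->2->2->2, with weight 6 + 4 + 4 = 14.
Optimal value attained by: walk 1->2->2->2.
Answer: (W^⊗3)[1][2] = 14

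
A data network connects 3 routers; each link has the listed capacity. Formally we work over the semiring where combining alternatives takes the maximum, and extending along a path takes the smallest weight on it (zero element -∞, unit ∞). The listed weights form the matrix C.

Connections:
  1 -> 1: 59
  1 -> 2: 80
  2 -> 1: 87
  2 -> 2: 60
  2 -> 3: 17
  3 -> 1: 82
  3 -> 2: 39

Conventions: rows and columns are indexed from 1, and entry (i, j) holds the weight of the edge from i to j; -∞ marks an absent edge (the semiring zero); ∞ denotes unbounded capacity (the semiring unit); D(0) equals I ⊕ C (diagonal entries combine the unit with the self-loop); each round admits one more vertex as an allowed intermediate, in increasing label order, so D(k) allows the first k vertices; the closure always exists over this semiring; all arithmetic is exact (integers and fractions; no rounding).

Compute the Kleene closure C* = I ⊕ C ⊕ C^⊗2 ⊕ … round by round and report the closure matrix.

D(0):
  [∞, 80, -∞]
  [87, ∞, 17]
  [82, 39, ∞]
D(1):
  [∞, 80, -∞]
  [87, ∞, 17]
  [82, 80, ∞]
D(2):
  [∞, 80, 17]
  [87, ∞, 17]
  [82, 80, ∞]
D(3):
  [∞, 80, 17]
  [87, ∞, 17]
  [82, 80, ∞]
Answer: C* = [[∞, 80, 17], [87, ∞, 17], [82, 80, ∞]]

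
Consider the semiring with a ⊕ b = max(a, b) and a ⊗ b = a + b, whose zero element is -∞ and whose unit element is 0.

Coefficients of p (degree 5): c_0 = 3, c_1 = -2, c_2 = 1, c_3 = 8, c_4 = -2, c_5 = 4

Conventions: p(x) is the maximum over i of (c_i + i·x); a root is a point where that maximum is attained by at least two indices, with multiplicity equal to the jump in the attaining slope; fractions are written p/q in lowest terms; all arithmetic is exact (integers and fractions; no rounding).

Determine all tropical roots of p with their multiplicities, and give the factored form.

hull edge (i=0, c=3) to (i=3, c=8): slope 5/3, span 3
hull edge (i=3, c=8) to (i=5, c=4): slope -2, span 2
Factored form: p(x) = 4 ⊗ (x ⊕ (-5/3)) ⊗ (x ⊕ (-5/3)) ⊗ (x ⊕ (-5/3)) ⊗ (x ⊕ 2) ⊗ (x ⊕ 2)
Answer: roots = -5/3 (mult 3), 2 (mult 2)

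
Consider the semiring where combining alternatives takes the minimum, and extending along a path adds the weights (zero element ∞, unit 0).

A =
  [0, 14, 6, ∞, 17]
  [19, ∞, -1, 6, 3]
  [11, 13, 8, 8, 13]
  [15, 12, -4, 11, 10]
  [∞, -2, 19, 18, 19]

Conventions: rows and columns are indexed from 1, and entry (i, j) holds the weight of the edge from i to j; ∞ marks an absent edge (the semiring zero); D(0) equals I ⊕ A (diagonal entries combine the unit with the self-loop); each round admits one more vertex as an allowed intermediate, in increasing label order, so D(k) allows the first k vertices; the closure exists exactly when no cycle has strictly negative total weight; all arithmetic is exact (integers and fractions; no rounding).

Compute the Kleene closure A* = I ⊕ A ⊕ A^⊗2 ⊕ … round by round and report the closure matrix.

D(0):
  [0, 14, 6, ∞, 17]
  [19, 0, -1, 6, 3]
  [11, 13, 0, 8, 13]
  [15, 12, -4, 0, 10]
  [∞, -2, 19, 18, 0]
D(1):
  [0, 14, 6, ∞, 17]
  [19, 0, -1, 6, 3]
  [11, 13, 0, 8, 13]
  [15, 12, -4, 0, 10]
  [∞, -2, 19, 18, 0]
D(2):
  [0, 14, 6, 20, 17]
  [19, 0, -1, 6, 3]
  [11, 13, 0, 8, 13]
  [15, 12, -4, 0, 10]
  [17, -2, -3, 4, 0]
D(3):
  [0, 14, 6, 14, 17]
  [10, 0, -1, 6, 3]
  [11, 13, 0, 8, 13]
  [7, 9, -4, 0, 9]
  [8, -2, -3, 4, 0]
D(4):
  [0, 14, 6, 14, 17]
  [10, 0, -1, 6, 3]
  [11, 13, 0, 8, 13]
  [7, 9, -4, 0, 9]
  [8, -2, -3, 4, 0]
D(5):
  [0, 14, 6, 14, 17]
  [10, 0, -1, 6, 3]
  [11, 11, 0, 8, 13]
  [7, 7, -4, 0, 9]
  [8, -2, -3, 4, 0]
Answer: A* = [[0, 14, 6, 14, 17], [10, 0, -1, 6, 3], [11, 11, 0, 8, 13], [7, 7, -4, 0, 9], [8, -2, -3, 4, 0]]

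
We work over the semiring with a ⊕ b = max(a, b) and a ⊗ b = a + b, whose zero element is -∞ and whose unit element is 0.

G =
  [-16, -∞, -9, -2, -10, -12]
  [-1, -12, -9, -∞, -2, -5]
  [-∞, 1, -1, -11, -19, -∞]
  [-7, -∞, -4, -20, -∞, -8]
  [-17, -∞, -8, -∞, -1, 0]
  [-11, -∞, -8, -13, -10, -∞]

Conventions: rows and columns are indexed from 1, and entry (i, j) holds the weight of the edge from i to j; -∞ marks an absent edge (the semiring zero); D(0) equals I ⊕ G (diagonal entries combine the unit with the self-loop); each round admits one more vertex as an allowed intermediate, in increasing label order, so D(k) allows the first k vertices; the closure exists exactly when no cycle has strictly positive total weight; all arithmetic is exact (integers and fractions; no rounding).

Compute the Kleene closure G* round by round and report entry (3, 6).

D(0):
  [0, -∞, -9, -2, -10, -12]
  [-1, 0, -9, -∞, -2, -5]
  [-∞, 1, 0, -11, -19, -∞]
  [-7, -∞, -4, 0, -∞, -8]
  [-17, -∞, -8, -∞, 0, 0]
  [-11, -∞, -8, -13, -10, 0]
D(1):
  [0, -∞, -9, -2, -10, -12]
  [-1, 0, -9, -3, -2, -5]
  [-∞, 1, 0, -11, -19, -∞]
  [-7, -∞, -4, 0, -17, -8]
  [-17, -∞, -8, -19, 0, 0]
  [-11, -∞, -8, -13, -10, 0]
D(2):
  [0, -∞, -9, -2, -10, -12]
  [-1, 0, -9, -3, -2, -5]
  [0, 1, 0, -2, -1, -4]
  [-7, -∞, -4, 0, -17, -8]
  [-17, -∞, -8, -19, 0, 0]
  [-11, -∞, -8, -13, -10, 0]
D(3):
  [0, -8, -9, -2, -10, -12]
  [-1, 0, -9, -3, -2, -5]
  [0, 1, 0, -2, -1, -4]
  [-4, -3, -4, 0, -5, -8]
  [-8, -7, -8, -10, 0, 0]
  [-8, -7, -8, -10, -9, 0]
D(4):
  [0, -5, -6, -2, -7, -10]
  [-1, 0, -7, -3, -2, -5]
  [0, 1, 0, -2, -1, -4]
  [-4, -3, -4, 0, -5, -8]
  [-8, -7, -8, -10, 0, 0]
  [-8, -7, -8, -10, -9, 0]
D(5):
  [0, -5, -6, -2, -7, -7]
  [-1, 0, -7, -3, -2, -2]
  [0, 1, 0, -2, -1, -1]
  [-4, -3, -4, 0, -5, -5]
  [-8, -7, -8, -10, 0, 0]
  [-8, -7, -8, -10, -9, 0]
D(6):
  [0, -5, -6, -2, -7, -7]
  [-1, 0, -7, -3, -2, -2]
  [0, 1, 0, -2, -1, -1]
  [-4, -3, -4, 0, -5, -5]
  [-8, -7, -8, -10, 0, 0]
  [-8, -7, -8, -10, -9, 0]
Answer: G*[3][6] = -1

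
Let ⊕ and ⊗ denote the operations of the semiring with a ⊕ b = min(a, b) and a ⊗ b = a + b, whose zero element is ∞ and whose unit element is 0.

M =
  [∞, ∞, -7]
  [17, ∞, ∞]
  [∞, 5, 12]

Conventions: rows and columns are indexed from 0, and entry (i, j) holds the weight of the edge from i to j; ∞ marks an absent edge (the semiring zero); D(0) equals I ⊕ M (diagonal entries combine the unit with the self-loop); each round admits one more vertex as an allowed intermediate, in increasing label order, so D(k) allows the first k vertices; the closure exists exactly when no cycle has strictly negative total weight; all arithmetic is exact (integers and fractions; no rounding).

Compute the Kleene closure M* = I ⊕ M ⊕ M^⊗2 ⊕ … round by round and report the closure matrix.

D(0):
  [0, ∞, -7]
  [17, 0, ∞]
  [∞, 5, 0]
D(1):
  [0, ∞, -7]
  [17, 0, 10]
  [∞, 5, 0]
D(2):
  [0, ∞, -7]
  [17, 0, 10]
  [22, 5, 0]
D(3):
  [0, -2, -7]
  [17, 0, 10]
  [22, 5, 0]
Answer: M* = [[0, -2, -7], [17, 0, 10], [22, 5, 0]]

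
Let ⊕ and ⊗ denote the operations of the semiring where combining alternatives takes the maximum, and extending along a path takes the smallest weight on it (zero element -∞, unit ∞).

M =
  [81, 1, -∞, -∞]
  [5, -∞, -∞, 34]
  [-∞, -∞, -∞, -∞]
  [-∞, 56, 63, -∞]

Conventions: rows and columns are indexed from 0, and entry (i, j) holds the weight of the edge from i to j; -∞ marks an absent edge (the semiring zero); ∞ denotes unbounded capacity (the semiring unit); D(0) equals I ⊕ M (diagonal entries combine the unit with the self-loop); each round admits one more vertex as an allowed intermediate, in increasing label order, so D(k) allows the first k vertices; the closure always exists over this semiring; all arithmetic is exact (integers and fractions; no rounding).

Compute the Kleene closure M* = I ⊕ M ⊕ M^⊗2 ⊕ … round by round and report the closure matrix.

D(0):
  [∞, 1, -∞, -∞]
  [5, ∞, -∞, 34]
  [-∞, -∞, ∞, -∞]
  [-∞, 56, 63, ∞]
D(1):
  [∞, 1, -∞, -∞]
  [5, ∞, -∞, 34]
  [-∞, -∞, ∞, -∞]
  [-∞, 56, 63, ∞]
D(2):
  [∞, 1, -∞, 1]
  [5, ∞, -∞, 34]
  [-∞, -∞, ∞, -∞]
  [5, 56, 63, ∞]
D(3):
  [∞, 1, -∞, 1]
  [5, ∞, -∞, 34]
  [-∞, -∞, ∞, -∞]
  [5, 56, 63, ∞]
D(4):
  [∞, 1, 1, 1]
  [5, ∞, 34, 34]
  [-∞, -∞, ∞, -∞]
  [5, 56, 63, ∞]
Answer: M* = [[∞, 1, 1, 1], [5, ∞, 34, 34], [-∞, -∞, ∞, -∞], [5, 56, 63, ∞]]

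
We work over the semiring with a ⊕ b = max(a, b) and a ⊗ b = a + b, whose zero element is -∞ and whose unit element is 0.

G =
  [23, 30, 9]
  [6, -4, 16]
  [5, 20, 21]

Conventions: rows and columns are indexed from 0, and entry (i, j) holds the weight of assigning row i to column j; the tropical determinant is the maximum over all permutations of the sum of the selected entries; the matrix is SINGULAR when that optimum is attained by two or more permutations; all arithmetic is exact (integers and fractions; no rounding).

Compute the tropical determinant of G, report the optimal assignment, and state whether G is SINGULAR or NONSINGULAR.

σ = (0, 1, 2): 23 + (-4) + 21 = 40
σ = (0, 2, 1): 23 + 16 + 20 = 59
σ = (1, 0, 2): 30 + 6 + 21 = 57
σ = (1, 2, 0): 30 + 16 + 5 = 51
σ = (2, 0, 1): 9 + 6 + 20 = 35
σ = (2, 1, 0): 9 + (-4) + 5 = 10
Optimal value attained by: σ = (0, 2, 1).
Answer: det⊕(G) = 59; verdict: NONSINGULAR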